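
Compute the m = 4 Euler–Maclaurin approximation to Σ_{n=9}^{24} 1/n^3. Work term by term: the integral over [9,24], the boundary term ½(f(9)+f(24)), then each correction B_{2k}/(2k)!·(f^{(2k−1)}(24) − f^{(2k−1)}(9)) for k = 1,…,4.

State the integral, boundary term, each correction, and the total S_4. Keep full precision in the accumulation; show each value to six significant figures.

The integral term ∫_9^24 1/x^3 dx = 0.00530478.
Boundary: ½(f(9) + f(24)) = ½(0.00137174 + 7.23380e-05) = 0.000722040.
Running total after boundary: 0.00602682.
Order-1 term: 1/12 · (-9.04225e-06 − (-0.000457247)) = 3.73504e-05.
After k=1: 0.00606417.
Order-2 term: −1/720 · (-3.13967e-07 − (-0.000112901)) = -1.56370e-07.
After k=2: 0.00606402.
Order-3 term: 1/30240 · (-2.28934e-08 − (-5.85410e-05)) = 1.93512e-09.
After k=3: 0.00606402.
Order-4 term: −1/1209600 · (-2.86168e-09 − (-5.20365e-05)) = -4.30172e-11.

S_4 ≈ 0.00606402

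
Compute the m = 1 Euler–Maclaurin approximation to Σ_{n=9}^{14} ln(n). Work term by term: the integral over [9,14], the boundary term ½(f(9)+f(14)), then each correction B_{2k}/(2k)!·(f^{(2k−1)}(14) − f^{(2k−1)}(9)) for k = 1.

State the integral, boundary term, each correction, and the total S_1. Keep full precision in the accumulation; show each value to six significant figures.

Integral: ∫_9^14 ln(x) dx = 12.1718.
½[f(9) + f(14)] = ½[2.19722 + 2.63906] = 2.41814.
So far: 14.5899.
Order-1 term: 1/12 · (0.0714286 − 0.111111) = -0.00330688.

S_1 ≈ 14.5866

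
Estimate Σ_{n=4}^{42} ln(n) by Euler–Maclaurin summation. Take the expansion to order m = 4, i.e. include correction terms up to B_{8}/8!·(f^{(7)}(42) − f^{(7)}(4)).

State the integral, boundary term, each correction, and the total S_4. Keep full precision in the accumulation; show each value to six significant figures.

∫_4^42 ln(x) dx evaluates to 113.437.
Boundary: ½(f(4) + f(42)) = ½(1.38629 + 3.73767) = 2.56198.
So far: 115.999.
Correction k=1: B_{2}/2! · (f^{(1)}(42) − f^{(1)}(4)) = 1/12 · (0.0238095 − 0.250000) = -0.0188492.
Partial sum through k=1: 115.980.
Correction k=2: B_{4}/4! · (f^{(3)}(42) − f^{(3)}(4)) = −1/720 · (2.69949e-05 − 0.0312500) = 4.33653e-05.
Partial sum through k=2: 115.980.
Correction k=3: B_{6}/6! · (f^{(5)}(42) − f^{(5)}(4)) = 1/30240 · (1.83639e-07 − 0.0234375) = -7.75044e-07.
Partial sum through k=3: 115.980.
Correction k=4: B_{8}/8! · (f^{(7)}(42) − f^{(7)}(4)) = −1/1209600 · (3.12311e-09 − 0.0439453) = 3.63304e-08.

S_4 ≈ 115.980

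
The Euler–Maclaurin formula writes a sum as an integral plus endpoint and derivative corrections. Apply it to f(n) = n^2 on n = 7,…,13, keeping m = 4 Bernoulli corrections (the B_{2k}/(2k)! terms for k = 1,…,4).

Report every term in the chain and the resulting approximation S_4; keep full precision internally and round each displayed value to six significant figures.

S_4 ≈ 728.000

∫_7^13 x^2 dx evaluates to 618.000.
Endpoint term: (f(7) + f(13))/2 = (49.0000 + 169.000)/2 = 109.000.
So far: 727.000.
Order-1 term: 1/12 · (26.0000 − 14.0000) = 1.00000.
After k=1: 728.000.
Order-2 term: −1/720 · (0.00000 − 0.00000) = 0.00000.
After k=2: 728.000.
Order-3 term: 1/30240 · (0.00000 − 0.00000) = 0.00000.
After k=3: 728.000.
Order-4 term: −1/1209600 · (0.00000 − 0.00000) = 0.00000.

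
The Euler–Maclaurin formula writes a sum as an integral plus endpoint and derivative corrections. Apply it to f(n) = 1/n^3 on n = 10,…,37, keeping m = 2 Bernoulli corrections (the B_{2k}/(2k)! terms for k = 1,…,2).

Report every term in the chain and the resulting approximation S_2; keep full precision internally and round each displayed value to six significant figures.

S_2 ≈ 0.00516942

The integral term ∫_10^37 1/x^3 dx = 0.00463477.
½[f(10) + f(37)] = ½[0.00100000 + 1.97422e-05] = 0.000509871.
Running total after boundary: 0.00514464.
Correction k=1: B_{2}/2! · (f^{(1)}(37) − f^{(1)}(10)) = 1/12 · (-1.60072e-06 − (-0.000300000)) = 2.48666e-05.
After k=1: 0.00516951.
Correction k=2: B_{4}/4! · (f^{(3)}(37) − f^{(3)}(10)) = −1/720 · (-2.33852e-08 − (-6.00000e-05)) = -8.33009e-08.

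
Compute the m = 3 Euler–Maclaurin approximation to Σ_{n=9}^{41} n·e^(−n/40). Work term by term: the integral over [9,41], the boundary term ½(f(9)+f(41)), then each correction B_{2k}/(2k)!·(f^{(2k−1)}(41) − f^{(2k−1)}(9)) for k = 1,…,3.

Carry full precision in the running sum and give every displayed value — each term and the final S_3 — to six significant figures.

S_3 ≈ 413.488

Integral: ∫_9^41 x·e^(−x/40) dx = 402.591.
Boundary: ½(f(9) + f(41)) = ½(7.18665 + 14.7107) = 10.9487.
Running total after boundary: 413.540.
k=1: B_{2}/(2)! × [f^{(1)}(41) − f^{(1)}(9)] = 1/12 × (-0.00896991 − 0.618850) = -0.0523183.
After k=1: 413.488.
k=2: B_{4}/(4)! × [f^{(3)}(41) − f^{(3)}(9)] = −1/720 × (0.000442889 − 0.00138493) = 1.30838e-06.
After k=2: 413.488.
k=3: B_{6}/(6)! × [f^{(5)}(41) − f^{(5)}(9)] = 1/30240 × (5.57116e-07 − 1.48942e-06) = -3.08302e-11.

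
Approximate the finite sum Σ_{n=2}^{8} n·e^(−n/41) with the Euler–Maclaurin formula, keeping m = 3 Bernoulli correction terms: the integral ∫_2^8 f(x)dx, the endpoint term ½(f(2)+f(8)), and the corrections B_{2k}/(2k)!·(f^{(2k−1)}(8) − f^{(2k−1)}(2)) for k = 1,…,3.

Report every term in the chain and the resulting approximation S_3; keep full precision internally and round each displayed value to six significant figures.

Integral: ∫_2^8 x·e^(−x/41) dx = 26.1906.
½[f(2) + f(8)] = ½[1.90478 + 6.58187] = 4.24333.
Integral + boundary = 30.4339.
Order-1 term: 1/12 · (0.662201 − 0.905932) = -0.0203109.
Partial sum through k=1: 30.4136.
Order-2 term: −1/720 · (0.00137280 − 0.00167205) = 4.15628e-07.
Partial sum through k=2: 30.4136.
Order-3 term: 1/30240 · (1.39896e-06 − 1.66875e-06) = -8.92154e-12.

S_3 ≈ 30.4136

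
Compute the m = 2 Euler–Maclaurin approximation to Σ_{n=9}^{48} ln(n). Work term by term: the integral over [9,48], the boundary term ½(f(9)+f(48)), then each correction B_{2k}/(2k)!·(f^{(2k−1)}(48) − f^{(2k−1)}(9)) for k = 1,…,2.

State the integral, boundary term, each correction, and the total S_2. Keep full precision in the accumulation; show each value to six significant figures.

S_2 ≈ 130.069

The integral term ∫_9^48 ln(x) dx = 127.043.
Endpoint term: (f(9) + f(48))/2 = (2.19722 + 3.87120)/2 = 3.03421.
So far: 130.077.
Correction k=1: B_{2}/2! · (f^{(1)}(48) − f^{(1)}(9)) = 1/12 · (0.0208333 − 0.111111) = -0.00752315.
Partial sum through k=1: 130.069.
Correction k=2: B_{4}/4! · (f^{(3)}(48) − f^{(3)}(9)) = −1/720 · (1.80845e-05 − 0.00274348) = 3.78528e-06.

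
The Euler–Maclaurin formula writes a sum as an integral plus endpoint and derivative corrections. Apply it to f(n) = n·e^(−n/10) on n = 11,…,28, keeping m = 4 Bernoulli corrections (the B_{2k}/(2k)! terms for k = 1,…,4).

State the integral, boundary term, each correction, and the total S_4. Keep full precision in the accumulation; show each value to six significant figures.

Integral: ∫_11^28 x·e^(−x/10) dx = 46.7951.
Boundary: ½(f(11) + f(28)) = ½(3.66158 + 1.70268) = 2.68213.
Running total after boundary: 49.4772.
Order-1 term: 1/12 · (-0.109458 − (-0.0332871)) = -0.00634758.
Running total after k=1: 49.4709.
Order-2 term: −1/720 · (0.000121620 − 0.00632455) = 8.61518e-06.
Running total after k=2: 49.4709.
Order-3 term: 1/30240 · (1.33782e-05 − 0.000129820) = -3.85058e-09.
Running total after k=3: 49.4709.
Order-4 term: −1/1209600 · (2.55402e-07 − 1.96394e-06) = 1.41248e-12.

S_4 ≈ 49.4709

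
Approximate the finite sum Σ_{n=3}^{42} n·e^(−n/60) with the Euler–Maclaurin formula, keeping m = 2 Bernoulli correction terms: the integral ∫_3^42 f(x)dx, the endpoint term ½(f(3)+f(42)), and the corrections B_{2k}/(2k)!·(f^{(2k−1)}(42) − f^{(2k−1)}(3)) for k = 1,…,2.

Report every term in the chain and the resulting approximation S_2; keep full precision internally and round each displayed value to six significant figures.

The integral term ∫_3^42 x·e^(−x/60) dx = 556.545.
½[f(3) + f(42)] = ½[2.85369 + 20.8566] = 11.8551.
So far: 568.400.
Order-1 term: 1/12 · (0.148976 − 0.903668) = -0.0628910.
Partial sum through k=1: 568.337.
Order-2 term: −1/720 · (0.000317263 − 0.000779480) = 6.41968e-07.

S_2 ≈ 568.337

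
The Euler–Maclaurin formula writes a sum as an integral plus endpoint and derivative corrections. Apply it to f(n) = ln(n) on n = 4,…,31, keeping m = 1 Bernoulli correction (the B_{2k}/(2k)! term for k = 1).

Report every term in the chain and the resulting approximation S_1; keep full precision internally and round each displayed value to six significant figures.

The integral term ∫_4^31 ln(x) dx = 73.9084.
½[f(4) + f(31)] = ½[1.38629 + 3.43399] = 2.41014.
Integral + boundary = 76.3186.
Correction k=1: B_{2}/2! · (f^{(1)}(31) − f^{(1)}(4)) = 1/12 · (0.0322581 − 0.250000) = -0.0181452.

S_1 ≈ 76.3004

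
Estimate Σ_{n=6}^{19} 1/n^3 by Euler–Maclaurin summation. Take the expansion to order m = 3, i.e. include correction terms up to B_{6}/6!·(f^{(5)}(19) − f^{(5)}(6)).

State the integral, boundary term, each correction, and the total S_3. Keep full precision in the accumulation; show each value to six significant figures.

S_3 ≈ 0.0150808

The integral term ∫_6^19 1/x^3 dx = 0.0125038.
½[f(6) + f(19)] = ½[0.00462963 + 0.000145794] = 0.00238771.
Integral + boundary = 0.0148916.
Correction k=1: B_{2}/2! · (f^{(1)}(19) − f^{(1)}(6)) = 1/12 · (-2.30201e-05 − (-0.00231481)) = 0.000190983.
Running total after k=1: 0.0150825.
Correction k=2: B_{4}/4! · (f^{(3)}(19) − f^{(3)}(6)) = −1/720 · (-1.27535e-06 − (-0.00128601)) = -1.78435e-06.
Running total after k=2: 0.0150808.
Correction k=3: B_{6}/6! · (f^{(5)}(19) − f^{(5)}(6)) = 1/30240 · (-1.48379e-07 − (-0.00150034)) = 4.96096e-08.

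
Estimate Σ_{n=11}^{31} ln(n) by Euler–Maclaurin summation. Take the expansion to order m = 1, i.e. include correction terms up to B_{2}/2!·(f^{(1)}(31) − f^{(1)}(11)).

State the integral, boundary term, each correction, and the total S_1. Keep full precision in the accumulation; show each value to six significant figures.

S_1 ≈ 62.9878

∫_11^31 ln(x) dx evaluates to 60.0768.
Endpoint term: (f(11) + f(31))/2 = (2.39790 + 3.43399)/2 = 2.91594.
Integral + boundary = 62.9927.
Correction k=1: B_{2}/2! · (f^{(1)}(31) − f^{(1)}(11)) = 1/12 · (0.0322581 − 0.0909091) = -0.00488759.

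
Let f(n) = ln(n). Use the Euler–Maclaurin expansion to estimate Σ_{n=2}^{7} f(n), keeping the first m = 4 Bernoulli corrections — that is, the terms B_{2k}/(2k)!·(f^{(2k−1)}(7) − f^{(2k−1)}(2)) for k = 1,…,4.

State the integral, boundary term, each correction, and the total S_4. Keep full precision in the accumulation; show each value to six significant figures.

S_4 ≈ 8.52516

Integral: ∫_2^7 ln(x) dx = 7.23508.
½[f(2) + f(7)] = ½[0.693147 + 1.94591] = 1.31953.
Running total after boundary: 8.55461.
Order-1 term: 1/12 · (0.142857 − 0.500000) = -0.0297619.
Partial sum through k=1: 8.52484.
Order-2 term: −1/720 · (0.00583090 − 0.250000) = 0.000339124.
Partial sum through k=2: 8.52518.
Order-3 term: 1/30240 · (0.00142798 − 0.750000) = -2.47544e-05.
Partial sum through k=3: 8.52516.
Order-4 term: −1/1209600 · (0.000874271 − 5.62500) = 4.64957e-06.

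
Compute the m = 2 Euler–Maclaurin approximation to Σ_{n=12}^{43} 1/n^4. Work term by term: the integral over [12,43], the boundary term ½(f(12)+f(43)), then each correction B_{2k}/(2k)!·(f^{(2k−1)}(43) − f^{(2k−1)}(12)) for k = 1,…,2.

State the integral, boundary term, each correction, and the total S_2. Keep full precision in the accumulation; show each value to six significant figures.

S_2 ≈ 0.000214300

∫_12^43 1/x^4 dx evaluates to 0.000188709.
½[f(12) + f(43)] = ½[4.82253e-05 + 2.92500e-07] = 2.42589e-05.
Integral + boundary = 0.000212968.
Order-1 term: 1/12 · (-2.72093e-08 − (-1.60751e-05)) = 1.33732e-06.
Partial sum through k=1: 0.000214305.
Order-2 term: −1/720 · (-4.41471e-10 − (-3.34898e-06)) = -4.65075e-09.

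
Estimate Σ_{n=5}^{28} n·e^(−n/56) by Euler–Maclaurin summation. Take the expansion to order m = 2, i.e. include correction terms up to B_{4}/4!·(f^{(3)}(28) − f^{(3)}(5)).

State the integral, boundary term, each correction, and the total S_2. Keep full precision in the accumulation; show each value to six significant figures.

Integral: ∫_5^28 x·e^(−x/56) dx = 271.099.
½[f(5) + f(28)] = ½[4.57292 + 16.9829] = 10.7779.
Integral + boundary = 281.877.
k=1: B_{2}/(2)! × [f^{(1)}(28) − f^{(1)}(5)] = 1/12 × (0.303265 − 0.832925) = -0.0441383.
Running total after k=1: 281.833.
k=2: B_{4}/(4)! × [f^{(3)}(28) − f^{(3)}(5)] = −1/720 × (0.000483523 − 0.000848882) = 5.07443e-07.

S_2 ≈ 281.833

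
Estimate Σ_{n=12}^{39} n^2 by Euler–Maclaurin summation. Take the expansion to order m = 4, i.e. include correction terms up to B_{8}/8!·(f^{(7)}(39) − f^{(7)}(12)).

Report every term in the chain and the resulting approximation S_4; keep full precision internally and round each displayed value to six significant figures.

S_4 ≈ 20034.0

The integral term ∫_12^39 x^2 dx = 19197.0.
Boundary: ½(f(12) + f(39)) = ½(144.000 + 1521.00) = 832.500.
Integral + boundary = 20029.5.
Correction k=1: B_{2}/2! · (f^{(1)}(39) − f^{(1)}(12)) = 1/12 · (78.0000 − 24.0000) = 4.50000.
Partial sum through k=1: 20034.0.
Correction k=2: B_{4}/4! · (f^{(3)}(39) − f^{(3)}(12)) = −1/720 · (0.00000 − 0.00000) = 0.00000.
Partial sum through k=2: 20034.0.
Correction k=3: B_{6}/6! · (f^{(5)}(39) − f^{(5)}(12)) = 1/30240 · (0.00000 − 0.00000) = 0.00000.
Partial sum through k=3: 20034.0.
Correction k=4: B_{8}/8! · (f^{(7)}(39) − f^{(7)}(12)) = −1/1209600 · (0.00000 − 0.00000) = 0.00000.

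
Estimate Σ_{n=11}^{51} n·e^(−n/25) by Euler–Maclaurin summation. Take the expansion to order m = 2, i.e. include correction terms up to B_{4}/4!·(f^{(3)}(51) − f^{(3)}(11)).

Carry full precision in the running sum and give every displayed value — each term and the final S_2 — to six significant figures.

S_2 ≈ 339.395

∫_11^51 x·e^(−x/25) dx evaluates to 332.578.
Boundary: ½(f(11) + f(51)) = ½(7.08440 + 6.63146) = 6.85793.
Integral + boundary = 339.436.
k=1: B_{2}/(2)! × [f^{(1)}(51) − f^{(1)}(11)] = 1/12 × (-0.135230 − 0.360660) = -0.0413242.
Partial sum through k=1: 339.395.
k=2: B_{4}/(4)! × [f^{(3)}(51) − f^{(3)}(11)] = −1/720 × (0.000199724 − 0.00263797) = 3.38646e-06.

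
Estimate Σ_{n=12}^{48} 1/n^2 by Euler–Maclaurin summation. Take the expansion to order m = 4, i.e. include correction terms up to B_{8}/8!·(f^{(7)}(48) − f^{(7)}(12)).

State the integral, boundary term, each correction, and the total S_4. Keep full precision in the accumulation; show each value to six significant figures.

S_4 ≈ 0.0662840

Integral: ∫_12^48 1/x^2 dx = 0.0625000.
½[f(12) + f(48)] = ½[0.00694444 + 0.000434028] = 0.00368924.
So far: 0.0661892.
Correction k=1: B_{2}/2! · (f^{(1)}(48) − f^{(1)}(12)) = 1/12 · (-1.80845e-05 − (-0.00115741)) = 9.49436e-05.
After k=1: 0.0662842.
Correction k=2: B_{4}/4! · (f^{(3)}(48) − f^{(3)}(12)) = −1/720 · (-9.41901e-08 − (-9.64506e-05)) = -1.33828e-07.
After k=2: 0.0662840.
Correction k=3: B_{6}/6! · (f^{(5)}(48) − f^{(5)}(12)) = 1/30240 · (-1.22643e-09 − (-2.00939e-05)) = 6.64440e-10.
After k=3: 0.0662840.
Correction k=4: B_{8}/8! · (f^{(7)}(48) − f^{(7)}(12)) = −1/1209600 · (-2.98091e-11 − (-7.81429e-06)) = -6.46020e-12.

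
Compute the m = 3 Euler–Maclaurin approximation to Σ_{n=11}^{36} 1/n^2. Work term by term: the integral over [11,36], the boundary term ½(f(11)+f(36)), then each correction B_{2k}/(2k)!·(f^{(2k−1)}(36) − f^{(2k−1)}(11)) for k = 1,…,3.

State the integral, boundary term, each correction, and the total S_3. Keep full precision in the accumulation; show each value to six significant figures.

S_3 ≈ 0.0677708

∫_11^36 1/x^2 dx evaluates to 0.0631313.
½[f(11) + f(36)] = ½[0.00826446 + 0.000771605] = 0.00451803.
Integral + boundary = 0.0676493.
k=1: B_{2}/(2)! × [f^{(1)}(36) − f^{(1)}(11)] = 1/12 × (-4.28669e-05 − (-0.00150263)) = 0.000121647.
Partial sum through k=1: 0.0677710.
k=2: B_{4}/(4)! × [f^{(3)}(36) − f^{(3)}(11)] = −1/720 × (-3.96916e-07 − (-0.000149021)) = -2.06423e-07.
Partial sum through k=2: 0.0677708.
k=3: B_{6}/(6)! × [f^{(5)}(36) − f^{(5)}(11)] = 1/30240 × (-9.18787e-09 − (-3.69474e-05)) = 1.22150e-09.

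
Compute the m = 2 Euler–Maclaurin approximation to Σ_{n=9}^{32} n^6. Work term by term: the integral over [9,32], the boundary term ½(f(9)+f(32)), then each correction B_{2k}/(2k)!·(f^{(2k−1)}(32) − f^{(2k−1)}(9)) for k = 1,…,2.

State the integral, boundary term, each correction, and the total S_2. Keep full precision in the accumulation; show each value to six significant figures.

S_2 ≈ 5.46173e+09

Integral: ∫_9^32 x^6 dx = 4.90785e+09.
Endpoint term: (f(9) + f(32))/2 = (531441 + 1.07374e+09)/2 = 5.37137e+08.
Running total after boundary: 5.44499e+09.
Order-1 term: 1/12 · (2.01327e+08 − 354294) = 1.67477e+07.
After k=1: 5.46174e+09.
Order-2 term: −1/720 · (3.93216e+06 − 87480.0) = -5339.83.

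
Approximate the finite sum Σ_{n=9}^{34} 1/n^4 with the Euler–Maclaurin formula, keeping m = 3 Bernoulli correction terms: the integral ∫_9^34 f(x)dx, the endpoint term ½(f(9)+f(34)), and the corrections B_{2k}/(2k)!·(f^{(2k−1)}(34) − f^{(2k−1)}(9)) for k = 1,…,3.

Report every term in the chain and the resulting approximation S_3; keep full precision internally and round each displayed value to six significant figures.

∫_9^34 1/x^4 dx evaluates to 0.000448766.
Endpoint term: (f(9) + f(34))/2 = (0.000152416 + 7.48315e-07)/2 = 7.65821e-05.
So far: 0.000525349.
Order-1 term: 1/12 · (-8.80370e-08 − (-6.77404e-05)) = 5.63769e-06.
Running total after k=1: 0.000530986.
Order-2 term: −1/720 · (-2.28470e-09 − (-2.50890e-05)) = -3.48427e-08.
Running total after k=2: 0.000530951.
Order-3 term: 1/30240 · (-1.10677e-10 − (-1.73455e-05)) = 5.73591e-10.

S_3 ≈ 0.000530952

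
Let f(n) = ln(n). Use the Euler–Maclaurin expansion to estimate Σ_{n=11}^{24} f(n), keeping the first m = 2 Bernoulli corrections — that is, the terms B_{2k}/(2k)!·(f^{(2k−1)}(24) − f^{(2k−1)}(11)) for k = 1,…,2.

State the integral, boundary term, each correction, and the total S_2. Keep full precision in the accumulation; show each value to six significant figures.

S_2 ≈ 39.6803

Integral: ∫_11^24 ln(x) dx = 36.8964.
Boundary: ½(f(11) + f(24)) = ½(2.39790 + 3.17805) = 2.78797.
Integral + boundary = 39.6844.
Correction k=1: B_{2}/2! · (f^{(1)}(24) − f^{(1)}(11)) = 1/12 · (0.0416667 − 0.0909091) = -0.00410354.
Running total after k=1: 39.6803.
Correction k=2: B_{4}/4! · (f^{(3)}(24) − f^{(3)}(11)) = −1/720 · (0.000144676 − 0.00150263) = 1.88605e-06.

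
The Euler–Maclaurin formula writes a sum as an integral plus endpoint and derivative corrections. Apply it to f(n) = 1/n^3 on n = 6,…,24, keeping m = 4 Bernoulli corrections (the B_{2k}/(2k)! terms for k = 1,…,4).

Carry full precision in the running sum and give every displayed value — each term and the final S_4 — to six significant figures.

S_4 ≈ 0.0155622

∫_6^24 1/x^3 dx evaluates to 0.0130208.
½[f(6) + f(24)] = ½[0.00462963 + 7.23380e-05] = 0.00235098.
Running total after boundary: 0.0153718.
k=1: B_{2}/(2)! × [f^{(1)}(24) − f^{(1)}(6)] = 1/12 × (-9.04225e-06 − (-0.00231481)) = 0.000192148.
Running total after k=1: 0.0155640.
k=2: B_{4}/(4)! × [f^{(3)}(24) − f^{(3)}(6)] = −1/720 × (-3.13967e-07 − (-0.00128601)) = -1.78569e-06.
Running total after k=2: 0.0155622.
k=3: B_{6}/(6)! × [f^{(5)}(24) − f^{(5)}(6)] = 1/30240 × (-2.28934e-08 − (-0.00150034)) = 4.96138e-08.
Running total after k=3: 0.0155622.
k=4: B_{8}/(8)! × [f^{(7)}(24) − f^{(7)}(6)] = −1/1209600 × (-2.86168e-09 − (-0.00300069)) = -2.48072e-09.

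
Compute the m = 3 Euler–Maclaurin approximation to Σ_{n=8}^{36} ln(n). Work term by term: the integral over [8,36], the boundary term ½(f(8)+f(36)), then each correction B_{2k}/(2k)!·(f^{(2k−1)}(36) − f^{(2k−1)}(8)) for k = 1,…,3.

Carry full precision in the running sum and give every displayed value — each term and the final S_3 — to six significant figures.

Integral: ∫_8^36 ln(x) dx = 84.3711.
Endpoint term: (f(8) + f(36))/2 = (2.07944 + 3.58352)/2 = 2.83148.
So far: 87.2026.
Order-1 term: 1/12 · (0.0277778 − 0.125000) = -0.00810185.
After k=1: 87.1945.
Order-2 term: −1/720 · (4.28669e-05 − 0.00390625) = 5.36581e-06.
After k=2: 87.1945.
Order-3 term: 1/30240 · (3.96916e-07 − 0.000732422) = -2.42072e-08.

S_3 ≈ 87.1945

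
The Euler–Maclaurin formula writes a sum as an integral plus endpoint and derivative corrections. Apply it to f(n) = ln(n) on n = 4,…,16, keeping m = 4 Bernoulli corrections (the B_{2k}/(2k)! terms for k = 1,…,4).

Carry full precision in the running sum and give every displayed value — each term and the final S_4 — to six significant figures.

The integral term ∫_4^16 ln(x) dx = 26.8162.
½[f(4) + f(16)] = ½[1.38629 + 2.77259] = 2.07944.
Integral + boundary = 28.8957.
Order-1 term: 1/12 · (0.0625000 − 0.250000) = -0.0156250.
After k=1: 28.8801.
Order-2 term: −1/720 · (0.000488281 − 0.0312500) = 4.27246e-05.
After k=2: 28.8801.
Order-3 term: 1/30240 · (2.28882e-05 − 0.0234375) = -7.74293e-07.
After k=3: 28.8801.
Order-4 term: −1/1209600 · (2.68221e-06 − 0.0439453) = 3.63282e-08.

S_4 ≈ 28.8801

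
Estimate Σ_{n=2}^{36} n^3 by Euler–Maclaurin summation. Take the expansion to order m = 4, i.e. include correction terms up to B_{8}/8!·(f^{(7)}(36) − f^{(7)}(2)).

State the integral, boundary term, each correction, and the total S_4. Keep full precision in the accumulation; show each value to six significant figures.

The integral term ∫_2^36 x^3 dx = 419900.
½[f(2) + f(36)] = ½[8.00000 + 46656.0] = 23332.0.
Running total after boundary: 443232.
Order-1 term: 1/12 · (3888.00 − 12.0000) = 323.000.
Running total after k=1: 443555.
Order-2 term: −1/720 · (6.00000 − 6.00000) = 0.00000.
Running total after k=2: 443555.
Order-3 term: 1/30240 · (0.00000 − 0.00000) = 0.00000.
Running total after k=3: 443555.
Order-4 term: −1/1209600 · (0.00000 − 0.00000) = 0.00000.

S_4 ≈ 443555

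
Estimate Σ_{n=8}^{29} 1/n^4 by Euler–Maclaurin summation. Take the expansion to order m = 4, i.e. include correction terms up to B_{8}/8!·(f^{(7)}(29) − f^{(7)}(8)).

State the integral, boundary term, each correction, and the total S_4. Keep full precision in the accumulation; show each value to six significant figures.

Integral: ∫_8^29 1/x^4 dx = 0.000637374.
½[f(8) + f(29)] = ½[0.000244141 + 1.41387e-06] = 0.000122777.
Integral + boundary = 0.000760152.
k=1: B_{2}/(2)! × [f^{(1)}(29) − f^{(1)}(8)] = 1/12 × (-1.95016e-07 − (-0.000122070)) = 1.01563e-05.
After k=1: 0.000770308.
k=2: B_{4}/(4)! × [f^{(3)}(29) − f^{(3)}(8)] = −1/720 × (-6.95657e-09 − (-5.72205e-05)) = -7.94632e-08.
After k=2: 0.000770228.
k=3: B_{6}/(6)! × [f^{(5)}(29) − f^{(5)}(8)] = 1/30240 × (-4.63220e-10 − (-5.00679e-05)) = 1.65567e-09.
After k=3: 0.000770230.
k=4: B_{8}/(8)! × [f^{(7)}(29) − f^{(7)}(8)] = −1/1209600 × (-4.95717e-11 − (-7.04080e-05)) = -5.82076e-11.

S_4 ≈ 0.000770230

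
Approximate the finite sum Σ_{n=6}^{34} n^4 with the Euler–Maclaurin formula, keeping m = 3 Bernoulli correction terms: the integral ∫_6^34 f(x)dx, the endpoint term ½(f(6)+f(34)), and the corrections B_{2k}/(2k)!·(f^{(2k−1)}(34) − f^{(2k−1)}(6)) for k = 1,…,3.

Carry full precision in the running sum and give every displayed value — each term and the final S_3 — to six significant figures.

∫_6^34 x^4 dx evaluates to 9.08553e+06.
Endpoint term: (f(6) + f(34))/2 = (1296.00 + 1.33634e+06)/2 = 668816.
So far: 9.75435e+06.
Order-1 term: 1/12 · (157216 − 864.000) = 13029.3.
Running total after k=1: 9.76737e+06.
Order-2 term: −1/720 · (816.000 − 144.000) = -0.933333.
Running total after k=2: 9.76737e+06.
Order-3 term: 1/30240 · (0.00000 − 0.00000) = 0.00000.

S_3 ≈ 9.76737e+06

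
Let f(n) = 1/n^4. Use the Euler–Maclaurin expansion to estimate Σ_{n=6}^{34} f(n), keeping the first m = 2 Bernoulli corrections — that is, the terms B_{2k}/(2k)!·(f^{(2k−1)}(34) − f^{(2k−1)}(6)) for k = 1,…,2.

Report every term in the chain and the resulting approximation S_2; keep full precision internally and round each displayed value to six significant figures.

The integral term ∫_6^34 1/x^4 dx = 0.00153473.
½[f(6) + f(34)] = ½[0.000771605 + 7.48315e-07] = 0.000386177.
Integral + boundary = 0.00192091.
Order-1 term: 1/12 · (-8.80370e-08 − (-0.000514403)) = 4.28596e-05.
After k=1: 0.00196377.
Order-2 term: −1/720 · (-2.28470e-09 − (-0.000428669)) = -5.95371e-07.

S_2 ≈ 0.00196317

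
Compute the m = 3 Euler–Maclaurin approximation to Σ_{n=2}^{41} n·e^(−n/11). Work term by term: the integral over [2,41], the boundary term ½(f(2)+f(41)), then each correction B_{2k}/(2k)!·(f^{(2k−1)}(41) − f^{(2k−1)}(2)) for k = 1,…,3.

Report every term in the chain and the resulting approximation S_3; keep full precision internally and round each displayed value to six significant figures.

Integral: ∫_2^41 x·e^(−x/11) dx = 105.465.
½[f(2) + f(41)] = ½[1.66751 + 0.986393] = 1.32695.
So far: 106.792.
Correction k=1: B_{2}/2! · (f^{(1)}(41) − f^{(1)}(2)) = 1/12 · (-0.0656137 − 0.682161) = -0.0623146.
Partial sum through k=1: 106.730.
Correction k=2: B_{4}/4! · (f^{(3)}(41) − f^{(3)}(2)) = −1/720 · (-0.000144603 − 0.0194187) = 2.71713e-05.
Partial sum through k=2: 106.730.
Correction k=3: B_{6}/6! · (f^{(5)}(41) − f^{(5)}(2)) = 1/30240 · (2.09137e-06 − 0.000274378) = -9.00420e-09.

S_3 ≈ 106.730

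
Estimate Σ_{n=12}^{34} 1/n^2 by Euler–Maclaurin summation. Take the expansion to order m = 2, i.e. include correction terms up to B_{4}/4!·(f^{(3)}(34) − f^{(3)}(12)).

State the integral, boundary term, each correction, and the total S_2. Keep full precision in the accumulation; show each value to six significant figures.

Integral: ∫_12^34 1/x^2 dx = 0.0539216.
Boundary: ½(f(12) + f(34)) = ½(0.00694444 + 0.000865052) = 0.00390475.
Running total after boundary: 0.0578263.
k=1: B_{2}/(2)! × [f^{(1)}(34) − f^{(1)}(12)] = 1/12 × (-5.08854e-05 − (-0.00115741)) = 9.22102e-05.
Partial sum through k=1: 0.0579185.
k=2: B_{4}/(4)! × [f^{(3)}(34) − f^{(3)}(12)] = −1/720 × (-5.28222e-07 − (-9.64506e-05)) = -1.33226e-07.

S_2 ≈ 0.0579184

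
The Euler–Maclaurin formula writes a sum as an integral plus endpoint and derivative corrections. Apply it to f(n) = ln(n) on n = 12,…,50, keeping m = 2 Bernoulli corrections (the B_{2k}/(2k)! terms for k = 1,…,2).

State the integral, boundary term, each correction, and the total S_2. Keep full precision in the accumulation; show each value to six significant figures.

∫_12^50 ln(x) dx evaluates to 127.782.
½[f(12) + f(50)] = ½[2.48491 + 3.91202] = 3.19846.
So far: 130.981.
k=1: B_{2}/(2)! × [f^{(1)}(50) − f^{(1)}(12)] = 1/12 × (0.0200000 − 0.0833333) = -0.00527778.
Running total after k=1: 130.975.
k=2: B_{4}/(4)! × [f^{(3)}(50) − f^{(3)}(12)] = −1/720 × (1.60000e-05 − 0.00115741) = 1.58529e-06.

S_2 ≈ 130.975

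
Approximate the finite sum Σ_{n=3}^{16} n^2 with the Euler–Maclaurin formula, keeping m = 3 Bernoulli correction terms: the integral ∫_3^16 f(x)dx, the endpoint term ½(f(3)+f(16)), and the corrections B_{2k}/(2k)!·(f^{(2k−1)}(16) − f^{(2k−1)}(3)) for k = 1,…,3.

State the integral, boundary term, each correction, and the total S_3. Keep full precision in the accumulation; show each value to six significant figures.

Integral: ∫_3^16 x^2 dx = 1356.33.
Boundary: ½(f(3) + f(16)) = ½(9.00000 + 256.000) = 132.500.
Running total after boundary: 1488.83.
Correction k=1: B_{2}/2! · (f^{(1)}(16) − f^{(1)}(3)) = 1/12 · (32.0000 − 6.00000) = 2.16667.
Running total after k=1: 1491.00.
Correction k=2: B_{4}/4! · (f^{(3)}(16) − f^{(3)}(3)) = −1/720 · (0.00000 − 0.00000) = 0.00000.
Running total after k=2: 1491.00.
Correction k=3: B_{6}/6! · (f^{(5)}(16) − f^{(5)}(3)) = 1/30240 · (0.00000 − 0.00000) = 0.00000.

S_3 ≈ 1491.00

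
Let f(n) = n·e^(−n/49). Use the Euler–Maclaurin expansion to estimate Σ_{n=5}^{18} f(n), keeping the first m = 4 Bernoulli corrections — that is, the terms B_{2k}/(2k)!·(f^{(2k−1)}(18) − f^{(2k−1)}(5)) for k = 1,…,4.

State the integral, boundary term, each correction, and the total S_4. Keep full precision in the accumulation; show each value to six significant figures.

S_4 ≈ 124.073

Integral: ∫_5^18 x·e^(−x/49) dx = 115.614.
½[f(5) + f(18)] = ½[4.51496 + 12.4662] = 8.49061.
So far: 124.104.
k=1: B_{2}/(2)! × [f^{(1)}(18) − f^{(1)}(5)] = 1/12 × (0.438156 − 0.810851) = -0.0310579.
Partial sum through k=1: 124.073.
k=2: B_{4}/(4)! × [f^{(3)}(18) − f^{(3)}(5)] = −1/720 × (0.000759390 − 0.00108989) = 4.59034e-07.
Partial sum through k=2: 124.073.
k=3: B_{6}/(6)! × [f^{(5)}(18) − f^{(5)}(5)] = 1/30240 × (5.56556e-07 − 7.67211e-07) = -6.96613e-12.
Partial sum through k=3: 124.073.
k=4: B_{8}/(8)! × [f^{(7)}(18) − f^{(7)}(5)] = −1/1209600 × (3.31875e-10 − 4.50016e-10) = 9.76701e-17.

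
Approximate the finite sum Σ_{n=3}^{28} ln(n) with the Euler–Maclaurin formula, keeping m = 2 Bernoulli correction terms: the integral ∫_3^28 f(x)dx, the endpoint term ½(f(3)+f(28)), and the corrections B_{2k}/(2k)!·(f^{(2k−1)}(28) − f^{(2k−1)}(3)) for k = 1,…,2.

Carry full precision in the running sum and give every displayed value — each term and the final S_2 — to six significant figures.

Integral: ∫_3^28 ln(x) dx = 65.0059.
½[f(3) + f(28)] = ½[1.09861 + 3.33220] = 2.21541.
Integral + boundary = 67.2213.
Correction k=1: B_{2}/2! · (f^{(1)}(28) − f^{(1)}(3)) = 1/12 · (0.0357143 − 0.333333) = -0.0248016.
Partial sum through k=1: 67.1965.
Correction k=2: B_{4}/4! · (f^{(3)}(28) − f^{(3)}(3)) = −1/720 · (9.11079e-05 − 0.0740741) = 0.000102754.

S_2 ≈ 67.1966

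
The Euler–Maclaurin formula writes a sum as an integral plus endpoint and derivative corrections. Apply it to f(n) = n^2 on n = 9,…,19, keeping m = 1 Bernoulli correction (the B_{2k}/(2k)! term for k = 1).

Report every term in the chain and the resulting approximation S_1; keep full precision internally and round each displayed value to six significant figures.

S_1 ≈ 2266.00

Integral: ∫_9^19 x^2 dx = 2043.33.
Endpoint term: (f(9) + f(19))/2 = (81.0000 + 361.000)/2 = 221.000.
So far: 2264.33.
Order-1 term: 1/12 · (38.0000 − 18.0000) = 1.66667.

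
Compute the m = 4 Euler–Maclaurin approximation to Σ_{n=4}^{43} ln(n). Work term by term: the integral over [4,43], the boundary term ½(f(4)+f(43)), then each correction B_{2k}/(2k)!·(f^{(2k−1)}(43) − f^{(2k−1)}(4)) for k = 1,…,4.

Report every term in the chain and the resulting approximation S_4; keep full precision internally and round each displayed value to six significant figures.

S_4 ≈ 119.741

∫_4^43 ln(x) dx evaluates to 117.186.
½[f(4) + f(43)] = ½[1.38629 + 3.76120] = 2.57375.
Integral + boundary = 119.760.
k=1: B_{2}/(2)! × [f^{(1)}(43) − f^{(1)}(4)] = 1/12 × (0.0232558 − 0.250000) = -0.0188953.
Partial sum through k=1: 119.741.
k=2: B_{4}/(4)! × [f^{(3)}(43) − f^{(3)}(4)] = −1/720 × (2.51550e-05 − 0.0312500) = 4.33678e-05.
Partial sum through k=2: 119.741.
k=3: B_{6}/(6)! × [f^{(5)}(43) − f^{(5)}(4)] = 1/30240 × (1.63256e-07 − 0.0234375) = -7.75044e-07.
Partial sum through k=3: 119.741.
k=4: B_{8}/(8)! × [f^{(7)}(43) − f^{(7)}(4)] = −1/1209600 × (2.64883e-09 − 0.0439453) = 3.63304e-08.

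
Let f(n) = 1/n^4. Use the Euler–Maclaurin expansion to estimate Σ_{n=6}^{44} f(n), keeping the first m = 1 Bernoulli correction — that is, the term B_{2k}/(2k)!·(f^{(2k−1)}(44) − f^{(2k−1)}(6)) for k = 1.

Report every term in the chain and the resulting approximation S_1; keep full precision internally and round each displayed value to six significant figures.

The integral term ∫_6^44 1/x^4 dx = 0.00153930.
½[f(6) + f(44)] = ½[0.000771605 + 2.66802e-07] = 0.000385936.
So far: 0.00192523.
k=1: B_{2}/(2)! × [f^{(1)}(44) − f^{(1)}(6)] = 1/12 × (-2.42547e-08 − (-0.000514403)) = 4.28649e-05.

S_1 ≈ 0.00196810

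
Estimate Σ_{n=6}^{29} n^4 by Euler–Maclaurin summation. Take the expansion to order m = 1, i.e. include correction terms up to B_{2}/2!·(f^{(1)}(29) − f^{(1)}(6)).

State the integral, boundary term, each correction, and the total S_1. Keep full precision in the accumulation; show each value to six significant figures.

S_1 ≈ 4.46302e+06

∫_6^29 x^4 dx evaluates to 4.10067e+06.
Endpoint term: (f(6) + f(29))/2 = (1296.00 + 707281)/2 = 354288.
Integral + boundary = 4.45496e+06.
k=1: B_{2}/(2)! × [f^{(1)}(29) − f^{(1)}(6)] = 1/12 × (97556.0 − 864.000) = 8057.67.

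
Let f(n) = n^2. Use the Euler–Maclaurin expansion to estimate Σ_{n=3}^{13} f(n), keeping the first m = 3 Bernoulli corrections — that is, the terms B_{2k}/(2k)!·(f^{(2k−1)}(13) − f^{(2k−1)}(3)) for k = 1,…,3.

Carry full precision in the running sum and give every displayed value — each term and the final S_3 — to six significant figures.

S_3 ≈ 814.000

Integral: ∫_3^13 x^2 dx = 723.333.
Endpoint term: (f(3) + f(13))/2 = (9.00000 + 169.000)/2 = 89.0000.
Running total after boundary: 812.333.
Order-1 term: 1/12 · (26.0000 − 6.00000) = 1.66667.
After k=1: 814.000.
Order-2 term: −1/720 · (0.00000 − 0.00000) = 0.00000.
After k=2: 814.000.
Order-3 term: 1/30240 · (0.00000 − 0.00000) = 0.00000.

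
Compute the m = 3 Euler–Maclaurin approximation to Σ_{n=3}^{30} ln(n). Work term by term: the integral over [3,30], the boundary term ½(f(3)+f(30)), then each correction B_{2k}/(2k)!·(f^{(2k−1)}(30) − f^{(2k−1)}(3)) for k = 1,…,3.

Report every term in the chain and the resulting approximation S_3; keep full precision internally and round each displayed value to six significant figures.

∫_3^30 ln(x) dx evaluates to 71.7401.
Boundary: ½(f(3) + f(30)) = ½(1.09861 + 3.40120) = 2.24990.
So far: 73.9900.
Order-1 term: 1/12 · (0.0333333 − 0.333333) = -0.0250000.
After k=1: 73.9650.
Order-2 term: −1/720 · (7.40741e-05 − 0.0740741) = 0.000102778.
After k=2: 73.9651.
Order-3 term: 1/30240 · (9.87654e-07 − 0.0987654) = -3.26602e-06.

S_3 ≈ 73.9651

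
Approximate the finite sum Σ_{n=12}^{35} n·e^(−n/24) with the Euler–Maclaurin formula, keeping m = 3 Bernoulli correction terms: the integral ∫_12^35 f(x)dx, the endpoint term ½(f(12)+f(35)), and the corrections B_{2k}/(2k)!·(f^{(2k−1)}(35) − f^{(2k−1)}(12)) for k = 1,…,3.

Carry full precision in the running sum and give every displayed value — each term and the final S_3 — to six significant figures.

S_3 ≈ 202.323

The integral term ∫_12^35 x·e^(−x/24) dx = 194.647.
Boundary: ½(f(12) + f(35)) = ½(7.27837 + 8.14183) = 7.71010.
So far: 202.357.
Correction k=1: B_{2}/2! · (f^{(1)}(35) − f^{(1)}(12)) = 1/12 · (-0.106619 − 0.303265) = -0.0341570.
Running total after k=1: 202.323.
Correction k=2: B_{4}/4! · (f^{(3)}(35) − f^{(3)}(12)) = −1/720 · (0.000622618 − 0.00263251) = 2.79152e-06.
Running total after k=2: 202.323.
Correction k=3: B_{6}/6! · (f^{(5)}(35) − f^{(5)}(12)) = 1/30240 · (2.48323e-06 − 8.22660e-06) = -1.89926e-10.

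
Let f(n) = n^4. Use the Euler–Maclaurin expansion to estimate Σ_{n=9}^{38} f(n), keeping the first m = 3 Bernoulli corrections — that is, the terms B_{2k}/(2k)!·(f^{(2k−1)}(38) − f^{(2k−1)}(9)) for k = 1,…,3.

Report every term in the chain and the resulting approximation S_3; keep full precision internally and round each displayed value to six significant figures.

∫_9^38 x^4 dx evaluates to 1.58352e+07.
Endpoint term: (f(9) + f(38))/2 = (6561.00 + 2.08514e+06)/2 = 1.04585e+06.
Running total after boundary: 1.68811e+07.
Correction k=1: B_{2}/2! · (f^{(1)}(38) − f^{(1)}(9)) = 1/12 · (219488 − 2916.00) = 18047.7.
Running total after k=1: 1.68991e+07.
Correction k=2: B_{4}/4! · (f^{(3)}(38) − f^{(3)}(9)) = −1/720 · (912.000 − 216.000) = -0.966667.
Running total after k=2: 1.68991e+07.
Correction k=3: B_{6}/6! · (f^{(5)}(38) − f^{(5)}(9)) = 1/30240 · (0.00000 − 0.00000) = 0.00000.

S_3 ≈ 1.68991e+07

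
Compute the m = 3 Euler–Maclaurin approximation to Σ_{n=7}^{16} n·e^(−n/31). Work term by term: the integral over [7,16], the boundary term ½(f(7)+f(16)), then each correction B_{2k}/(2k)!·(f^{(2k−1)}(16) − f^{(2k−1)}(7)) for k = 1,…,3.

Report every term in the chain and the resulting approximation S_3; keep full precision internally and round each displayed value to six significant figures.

S_3 ≈ 77.8575

The integral term ∫_7^16 x·e^(−x/31) dx = 70.3178.
Boundary: ½(f(7) + f(16)) = ½(5.58511 + 9.54922) = 7.56716.
So far: 77.8850.
k=1: B_{2}/(2)! × [f^{(1)}(16) − f^{(1)}(7)] = 1/12 × (0.288787 − 0.617708) = -0.0274101.
Running total after k=1: 77.8575.
k=2: B_{4}/(4)! × [f^{(3)}(16) − f^{(3)}(7)] = −1/720 × (0.00154260 − 0.00230328) = 1.05650e-06.
Running total after k=2: 77.8575.
k=3: B_{6}/(6)! × [f^{(5)}(16) − f^{(5)}(7)] = 1/30240 × (2.89771e-06 − 4.12465e-06) = -4.05734e-11.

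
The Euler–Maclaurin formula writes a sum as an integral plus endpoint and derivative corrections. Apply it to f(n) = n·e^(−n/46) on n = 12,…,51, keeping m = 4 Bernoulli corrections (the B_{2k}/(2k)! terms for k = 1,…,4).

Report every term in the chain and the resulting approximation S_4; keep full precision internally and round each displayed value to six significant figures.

The integral term ∫_12^51 x·e^(−x/46) dx = 582.966.
Boundary: ½(f(12) + f(51)) = ½(9.24458 + 16.8294) = 13.0370.
So far: 596.003.
k=1: B_{2}/(2)! × [f^{(1)}(51) − f^{(1)}(12)] = 1/12 × (-0.0358684 − 0.569412) = -0.0504401.
After k=1: 595.953.
k=2: B_{4}/(4)! × [f^{(3)}(51) − f^{(3)}(12)] = −1/720 × (0.000294948 − 0.000997247) = 9.75416e-07.
After k=2: 595.953.
k=3: B_{6}/(6)! × [f^{(5)}(51) − f^{(5)}(12)] = 1/30240 × (2.86790e-07 − 8.15405e-07) = -1.74807e-11.
After k=3: 595.953.
k=4: B_{8}/(8)! × [f^{(7)}(51) − f^{(7)}(12)] = −1/1209600 × (2.05194e-10 − 5.47977e-10) = 2.83386e-16.

S_4 ≈ 595.953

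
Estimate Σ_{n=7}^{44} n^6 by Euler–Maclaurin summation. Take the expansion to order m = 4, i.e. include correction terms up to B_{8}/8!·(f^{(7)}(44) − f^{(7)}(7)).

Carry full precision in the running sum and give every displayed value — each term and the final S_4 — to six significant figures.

∫_7^44 x^6 dx evaluates to 4.56110e+10.
Boundary: ½(f(7) + f(44)) = ½(117649 + 7.25631e+09) = 3.62822e+09.
So far: 4.92392e+10.
Order-1 term: 1/12 · (9.89497e+08 − 100842) = 8.24497e+07.
After k=1: 4.93217e+10.
Order-2 term: −1/720 · (1.02221e+07 − 41160.0) = -14140.2.
After k=2: 4.93216e+10.
Order-3 term: 1/30240 · (31680.0 − 5040.00) = 0.880952.
After k=3: 4.93216e+10.
Order-4 term: −1/1209600 · (0.00000 − 0.00000) = 0.00000.

S_4 ≈ 4.93216e+10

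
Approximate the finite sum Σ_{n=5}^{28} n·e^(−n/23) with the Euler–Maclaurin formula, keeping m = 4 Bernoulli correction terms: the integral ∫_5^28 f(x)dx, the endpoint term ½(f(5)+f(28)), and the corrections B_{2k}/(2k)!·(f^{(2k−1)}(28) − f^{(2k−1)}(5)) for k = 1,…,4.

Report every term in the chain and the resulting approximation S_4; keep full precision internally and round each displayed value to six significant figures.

The integral term ∫_5^28 x·e^(−x/23) dx = 170.963.
Endpoint term: (f(5) + f(28))/2 = (4.02308 + 8.28804)/2 = 6.15556.
Running total after boundary: 177.118.
Correction k=1: B_{2}/2! · (f^{(1)}(28) − f^{(1)}(5)) = 1/12 · (-0.0643481 − 0.629699) = -0.0578372.
Partial sum through k=1: 177.060.
Correction k=2: B_{4}/4! · (f^{(3)}(28) − f^{(3)}(5)) = −1/720 · (0.000997457 − 0.00423238) = 4.49295e-06.
Partial sum through k=2: 177.060.
Correction k=3: B_{6}/6! · (f^{(5)}(28) − f^{(5)}(5)) = 1/30240 · (4.00105e-06 − 1.37512e-05) = -3.22427e-10.
Partial sum through k=3: 177.060.
Correction k=4: B_{8}/8! · (f^{(7)}(28) − f^{(7)}(5)) = −1/1209600 · (1.15625e-08 − 3.68653e-08) = 2.09184e-14.

S_4 ≈ 177.060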